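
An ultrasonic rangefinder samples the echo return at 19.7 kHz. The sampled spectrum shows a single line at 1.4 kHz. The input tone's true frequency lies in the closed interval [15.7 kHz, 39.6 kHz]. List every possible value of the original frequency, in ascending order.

18.3 kHz, 21.1 kHz, 38 kHz

Frequencies that alias to 1.4 kHz are k·fs ± 1.4 kHz for integer k ≥ 0.
k=0: 1.4 kHz.
k=1: 18.3 kHz, 21.1 kHz.
k=2: 38 kHz, 40.8 kHz.
k=3: 57.7 kHz, 60.5 kHz.
Within [15.7 kHz, 39.6 kHz]: 18.3 kHz, 21.1 kHz, 38 kHz.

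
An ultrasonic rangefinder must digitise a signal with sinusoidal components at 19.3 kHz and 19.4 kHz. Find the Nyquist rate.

38.8 kHz

Highest-frequency component: 19.4 kHz.
Nyquist rate = 2 × 19.4 kHz = 38.8 kHz.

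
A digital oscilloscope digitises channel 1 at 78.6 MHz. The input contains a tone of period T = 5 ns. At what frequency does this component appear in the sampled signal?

T = 5 ns → f = 1/T = 200 MHz.
200 MHz mod fs = 42.8 MHz.
42.8 MHz > fs/2 = 39.3 MHz, folds to fs − 42.8 MHz = 35.8 MHz.

35.8 MHz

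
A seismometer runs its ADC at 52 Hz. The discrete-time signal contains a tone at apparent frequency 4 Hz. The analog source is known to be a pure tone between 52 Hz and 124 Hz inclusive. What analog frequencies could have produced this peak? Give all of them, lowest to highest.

Frequencies that alias to 4 Hz are k·fs ± 4 Hz for integer k ≥ 0.
k=0: 4 Hz.
k=1: 48 Hz, 56 Hz.
k=2: 100 Hz, 108 Hz.
k=3: 152 Hz, 160 Hz.
Within [52 Hz, 124 Hz]: 56 Hz, 100 Hz, 108 Hz.

56 Hz, 100 Hz, 108 Hz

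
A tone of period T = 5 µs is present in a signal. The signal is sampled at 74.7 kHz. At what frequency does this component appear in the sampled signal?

24.1 kHz

T = 5 µs → f = 1/T = 200 kHz.
200 kHz mod fs = 50.6 kHz.
50.6 kHz > fs/2 = 37.35 kHz, folds to fs − 50.6 kHz = 24.1 kHz.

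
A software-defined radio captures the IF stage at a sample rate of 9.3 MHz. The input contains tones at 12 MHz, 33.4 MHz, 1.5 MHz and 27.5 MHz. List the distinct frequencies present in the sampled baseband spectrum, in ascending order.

fs/2 = 4.65 MHz.
12 MHz mod fs = 2.7 MHz.
2.7 MHz ≤ fs/2 = 4.65 MHz, appears at 2.7 MHz.
33.4 MHz mod fs = 5.5 MHz.
5.5 MHz > fs/2 = 4.65 MHz, folds to fs − 5.5 MHz = 3.8 MHz.
1.5 MHz ≤ fs/2 = 4.65 MHz, passes unchanged.
27.5 MHz mod fs = 8.9 MHz.
8.9 MHz > fs/2 = 4.65 MHz, folds to fs − 8.9 MHz = 0.4 MHz.
Distinct values: {0.4 MHz, 1.5 MHz, 2.7 MHz, 3.8 MHz}.

0.4 MHz, 1.5 MHz, 2.7 MHz, 3.8 MHz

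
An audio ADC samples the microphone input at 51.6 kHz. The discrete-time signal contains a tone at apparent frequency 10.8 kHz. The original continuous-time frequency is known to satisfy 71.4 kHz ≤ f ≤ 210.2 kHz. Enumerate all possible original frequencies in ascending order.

Frequencies that alias to 10.8 kHz are k·fs ± 10.8 kHz for integer k ≥ 0.
k=0: 10.8 kHz.
k=1: 40.8 kHz, 62.4 kHz.
k=2: 92.4 kHz, 114 kHz.
k=3: 144 kHz, 165.6 kHz.
k=4: 195.6 kHz, 217.2 kHz.
k=5: 247.2 kHz, 268.8 kHz.
Within [71.4 kHz, 210.2 kHz]: 92.4 kHz, 114 kHz, 144 kHz, 165.6 kHz, 195.6 kHz.

92.4 kHz, 114 kHz, 144 kHz, 165.6 kHz, 195.6 kHz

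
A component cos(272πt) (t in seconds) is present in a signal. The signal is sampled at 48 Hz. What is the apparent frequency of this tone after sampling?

ω = 272π rad/s → f = ω/(2π) = 136 Hz.
136 Hz mod fs = 40 Hz.
40 Hz > fs/2 = 24 Hz, folds to fs − 40 Hz = 8 Hz.

8 Hz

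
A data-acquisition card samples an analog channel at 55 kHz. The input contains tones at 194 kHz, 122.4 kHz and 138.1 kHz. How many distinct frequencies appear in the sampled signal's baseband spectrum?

3

fs/2 = 27.5 kHz.
194 kHz mod fs = 29 kHz.
29 kHz > fs/2 = 27.5 kHz, folds to fs − 29 kHz = 26 kHz.
122.4 kHz mod fs = 12.4 kHz.
12.4 kHz ≤ fs/2 = 27.5 kHz, appears at 12.4 kHz.
138.1 kHz mod fs = 28.1 kHz.
28.1 kHz > fs/2 = 27.5 kHz, folds to fs − 28.1 kHz = 26.9 kHz.
Distinct values: {12.4 kHz, 26 kHz, 26.9 kHz} → 3.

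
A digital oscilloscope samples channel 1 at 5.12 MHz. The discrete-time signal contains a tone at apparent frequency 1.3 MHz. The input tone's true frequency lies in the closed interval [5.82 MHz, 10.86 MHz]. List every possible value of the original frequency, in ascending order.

6.42 MHz, 8.94 MHz

Frequencies that alias to 1.3 MHz are k·fs ± 1.3 MHz for integer k ≥ 0.
k=0: 1.3 MHz.
k=1: 3.82 MHz, 6.42 MHz.
k=2: 8.94 MHz, 11.54 MHz.
k=3: 14.06 MHz, 16.66 MHz.
Within [5.82 MHz, 10.86 MHz]: 6.42 MHz, 8.94 MHz.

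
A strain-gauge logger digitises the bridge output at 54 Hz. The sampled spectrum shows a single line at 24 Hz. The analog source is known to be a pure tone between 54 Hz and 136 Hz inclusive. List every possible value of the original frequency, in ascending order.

Frequencies that alias to 24 Hz are k·fs ± 24 Hz for integer k ≥ 0.
k=0: 24 Hz.
k=1: 30 Hz, 78 Hz.
k=2: 84 Hz, 132 Hz.
k=3: 138 Hz, 186 Hz.
Within [54 Hz, 136 Hz]: 78 Hz, 84 Hz, 132 Hz.

78 Hz, 84 Hz, 132 Hz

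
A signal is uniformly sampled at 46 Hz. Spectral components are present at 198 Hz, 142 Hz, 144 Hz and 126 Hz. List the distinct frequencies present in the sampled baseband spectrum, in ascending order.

4 Hz, 6 Hz, 12 Hz, 14 Hz

fs/2 = 23 Hz.
198 Hz mod fs = 14 Hz.
14 Hz ≤ fs/2 = 23 Hz, appears at 14 Hz.
142 Hz mod fs = 4 Hz.
4 Hz ≤ fs/2 = 23 Hz, appears at 4 Hz.
144 Hz mod fs = 6 Hz.
6 Hz ≤ fs/2 = 23 Hz, appears at 6 Hz.
126 Hz mod fs = 34 Hz.
34 Hz > fs/2 = 23 Hz, folds to fs − 34 Hz = 12 Hz.
Distinct values: {4 Hz, 6 Hz, 12 Hz, 14 Hz}.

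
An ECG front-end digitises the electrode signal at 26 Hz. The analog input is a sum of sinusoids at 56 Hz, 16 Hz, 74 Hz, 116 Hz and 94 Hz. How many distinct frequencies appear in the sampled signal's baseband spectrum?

fs/2 = 13 Hz.
56 Hz mod fs = 4 Hz.
4 Hz ≤ fs/2 = 13 Hz, appears at 4 Hz.
16 Hz > fs/2 = 13 Hz, folds to fs − 16 Hz = 10 Hz.
74 Hz mod fs = 22 Hz.
22 Hz > fs/2 = 13 Hz, folds to fs − 22 Hz = 4 Hz.
116 Hz mod fs = 12 Hz.
12 Hz ≤ fs/2 = 13 Hz, appears at 12 Hz.
94 Hz mod fs = 16 Hz.
16 Hz > fs/2 = 13 Hz, folds to fs − 16 Hz = 10 Hz.
Distinct values: {4 Hz, 10 Hz, 12 Hz} → 3.

3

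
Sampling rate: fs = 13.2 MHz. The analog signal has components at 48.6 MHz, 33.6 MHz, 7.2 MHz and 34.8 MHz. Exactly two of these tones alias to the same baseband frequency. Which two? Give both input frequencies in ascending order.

fs/2 = 6.6 MHz.
48.6 MHz mod fs = 9 MHz.
9 MHz > fs/2 = 6.6 MHz, folds to fs − 9 MHz = 4.2 MHz.
33.6 MHz mod fs = 7.2 MHz.
7.2 MHz > fs/2 = 6.6 MHz, folds to fs − 7.2 MHz = 6 MHz.
7.2 MHz > fs/2 = 6.6 MHz, folds to fs − 7.2 MHz = 6 MHz.
34.8 MHz mod fs = 8.4 MHz.
8.4 MHz > fs/2 = 6.6 MHz, folds to fs − 8.4 MHz = 4.8 MHz.
7.2 MHz and 33.6 MHz both map to 6 MHz.

7.2 MHz, 33.6 MHz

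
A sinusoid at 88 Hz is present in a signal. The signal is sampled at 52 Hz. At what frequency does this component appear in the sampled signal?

16 Hz

88 Hz mod fs = 36 Hz.
36 Hz > fs/2 = 26 Hz, folds to fs − 36 Hz = 16 Hz.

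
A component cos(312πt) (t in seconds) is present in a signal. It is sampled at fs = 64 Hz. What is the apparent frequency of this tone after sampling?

28 Hz

ω = 312π rad/s → f = ω/(2π) = 156 Hz.
156 Hz mod fs = 28 Hz.
28 Hz ≤ fs/2 = 32 Hz, appears at 28 Hz.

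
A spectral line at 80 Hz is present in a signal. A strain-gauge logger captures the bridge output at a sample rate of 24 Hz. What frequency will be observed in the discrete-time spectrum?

8 Hz

80 Hz mod fs = 8 Hz.
8 Hz ≤ fs/2 = 12 Hz, appears at 8 Hz.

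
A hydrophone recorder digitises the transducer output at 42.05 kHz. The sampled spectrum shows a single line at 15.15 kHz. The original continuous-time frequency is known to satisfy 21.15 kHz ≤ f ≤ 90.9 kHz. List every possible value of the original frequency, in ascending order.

26.9 kHz, 57.2 kHz, 68.95 kHz

Frequencies that alias to 15.15 kHz are k·fs ± 15.15 kHz for integer k ≥ 0.
k=0: 15.15 kHz.
k=1: 26.9 kHz, 57.2 kHz.
k=2: 68.95 kHz, 99.25 kHz.
k=3: 111 kHz, 141.3 kHz.
Within [21.15 kHz, 90.9 kHz]: 26.9 kHz, 57.2 kHz, 68.95 kHz.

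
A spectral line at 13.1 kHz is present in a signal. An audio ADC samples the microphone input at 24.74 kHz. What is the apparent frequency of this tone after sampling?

11.64 kHz

13.1 kHz > fs/2 = 12.37 kHz, folds to fs − 13.1 kHz = 11.64 kHz.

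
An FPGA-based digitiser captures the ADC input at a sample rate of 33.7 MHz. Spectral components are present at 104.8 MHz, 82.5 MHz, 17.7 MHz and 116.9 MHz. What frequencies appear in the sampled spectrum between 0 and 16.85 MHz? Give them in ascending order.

3.7 MHz, 15.1 MHz, 15.8 MHz, 16 MHz

fs/2 = 16.85 MHz.
104.8 MHz mod fs = 3.7 MHz.
3.7 MHz ≤ fs/2 = 16.85 MHz, appears at 3.7 MHz.
82.5 MHz mod fs = 15.1 MHz.
15.1 MHz ≤ fs/2 = 16.85 MHz, appears at 15.1 MHz.
17.7 MHz > fs/2 = 16.85 MHz, folds to fs − 17.7 MHz = 16 MHz.
116.9 MHz mod fs = 15.8 MHz.
15.8 MHz ≤ fs/2 = 16.85 MHz, appears at 15.8 MHz.
Distinct values: {3.7 MHz, 15.1 MHz, 15.8 MHz, 16 MHz}.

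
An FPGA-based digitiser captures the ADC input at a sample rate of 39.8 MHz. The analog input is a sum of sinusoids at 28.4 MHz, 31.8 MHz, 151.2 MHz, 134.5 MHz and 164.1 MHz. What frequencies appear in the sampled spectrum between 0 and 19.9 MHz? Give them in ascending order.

4.9 MHz, 8 MHz, 11.4 MHz, 15.1 MHz

fs/2 = 19.9 MHz.
28.4 MHz > fs/2 = 19.9 MHz, folds to fs − 28.4 MHz = 11.4 MHz.
31.8 MHz > fs/2 = 19.9 MHz, folds to fs − 31.8 MHz = 8 MHz.
151.2 MHz mod fs = 31.8 MHz.
31.8 MHz > fs/2 = 19.9 MHz, folds to fs − 31.8 MHz = 8 MHz.
134.5 MHz mod fs = 15.1 MHz.
15.1 MHz ≤ fs/2 = 19.9 MHz, appears at 15.1 MHz.
164.1 MHz mod fs = 4.9 MHz.
4.9 MHz ≤ fs/2 = 19.9 MHz, appears at 4.9 MHz.
Distinct values: {4.9 MHz, 8 MHz, 11.4 MHz, 15.1 MHz}.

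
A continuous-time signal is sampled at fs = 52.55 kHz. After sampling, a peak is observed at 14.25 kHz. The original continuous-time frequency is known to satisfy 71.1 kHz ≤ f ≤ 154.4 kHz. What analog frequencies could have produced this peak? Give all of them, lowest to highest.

Frequencies that alias to 14.25 kHz are k·fs ± 14.25 kHz for integer k ≥ 0.
k=0: 14.25 kHz.
k=1: 38.3 kHz, 66.8 kHz.
k=2: 90.85 kHz, 119.35 kHz.
k=3: 143.4 kHz, 171.9 kHz.
k=4: 195.95 kHz, 224.45 kHz.
Within [71.1 kHz, 154.4 kHz]: 90.85 kHz, 119.35 kHz, 143.4 kHz.

90.85 kHz, 119.35 kHz, 143.4 kHz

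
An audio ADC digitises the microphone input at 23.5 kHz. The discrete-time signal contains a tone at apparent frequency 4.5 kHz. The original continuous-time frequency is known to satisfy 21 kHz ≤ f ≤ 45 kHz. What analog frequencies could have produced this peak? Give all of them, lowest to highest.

28 kHz, 42.5 kHz

Frequencies that alias to 4.5 kHz are k·fs ± 4.5 kHz for integer k ≥ 0.
k=0: 4.5 kHz.
k=1: 19 kHz, 28 kHz.
k=2: 42.5 kHz, 51.5 kHz.
k=3: 66 kHz, 75 kHz.
Within [21 kHz, 45 kHz]: 28 kHz, 42.5 kHz.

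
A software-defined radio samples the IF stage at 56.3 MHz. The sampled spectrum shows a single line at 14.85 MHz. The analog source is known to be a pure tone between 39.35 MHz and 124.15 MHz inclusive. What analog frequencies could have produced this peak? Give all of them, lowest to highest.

41.45 MHz, 71.15 MHz, 97.75 MHz

Frequencies that alias to 14.85 MHz are k·fs ± 14.85 MHz for integer k ≥ 0.
k=0: 14.85 MHz.
k=1: 41.45 MHz, 71.15 MHz.
k=2: 97.75 MHz, 127.45 MHz.
k=3: 154.05 MHz, 183.75 MHz.
Within [39.35 MHz, 124.15 MHz]: 41.45 MHz, 71.15 MHz, 97.75 MHz.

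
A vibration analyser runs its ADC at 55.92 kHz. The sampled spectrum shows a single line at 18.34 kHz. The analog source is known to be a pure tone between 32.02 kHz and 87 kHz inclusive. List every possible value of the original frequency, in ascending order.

37.58 kHz, 74.26 kHz

Frequencies that alias to 18.34 kHz are k·fs ± 18.34 kHz for integer k ≥ 0.
k=0: 18.34 kHz.
k=1: 37.58 kHz, 74.26 kHz.
k=2: 93.5 kHz, 130.18 kHz.
Within [32.02 kHz, 87 kHz]: 37.58 kHz, 74.26 kHz.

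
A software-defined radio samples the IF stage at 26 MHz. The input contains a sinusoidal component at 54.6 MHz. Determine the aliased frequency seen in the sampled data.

54.6 MHz mod fs = 2.6 MHz.
2.6 MHz ≤ fs/2 = 13 MHz, appears at 2.6 MHz.

2.6 MHz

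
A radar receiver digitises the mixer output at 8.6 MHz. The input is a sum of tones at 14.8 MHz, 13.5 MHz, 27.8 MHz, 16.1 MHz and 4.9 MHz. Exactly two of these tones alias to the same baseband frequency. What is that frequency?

fs/2 = 4.3 MHz.
14.8 MHz mod fs = 6.2 MHz.
6.2 MHz > fs/2 = 4.3 MHz, folds to fs − 6.2 MHz = 2.4 MHz.
13.5 MHz mod fs = 4.9 MHz.
4.9 MHz > fs/2 = 4.3 MHz, folds to fs − 4.9 MHz = 3.7 MHz.
27.8 MHz mod fs = 2 MHz.
2 MHz ≤ fs/2 = 4.3 MHz, appears at 2 MHz.
16.1 MHz mod fs = 7.5 MHz.
7.5 MHz > fs/2 = 4.3 MHz, folds to fs − 7.5 MHz = 1.1 MHz.
4.9 MHz > fs/2 = 4.3 MHz, folds to fs − 4.9 MHz = 3.7 MHz.
4.9 MHz and 13.5 MHz both map to 3.7 MHz.

3.7 MHz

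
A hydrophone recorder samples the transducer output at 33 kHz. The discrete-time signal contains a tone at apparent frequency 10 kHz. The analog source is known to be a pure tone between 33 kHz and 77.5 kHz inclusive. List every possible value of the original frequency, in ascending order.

Frequencies that alias to 10 kHz are k·fs ± 10 kHz for integer k ≥ 0.
k=0: 10 kHz.
k=1: 23 kHz, 43 kHz.
k=2: 56 kHz, 76 kHz.
k=3: 89 kHz, 109 kHz.
Within [33 kHz, 77.5 kHz]: 43 kHz, 56 kHz, 76 kHz.

43 kHz, 56 kHz, 76 kHz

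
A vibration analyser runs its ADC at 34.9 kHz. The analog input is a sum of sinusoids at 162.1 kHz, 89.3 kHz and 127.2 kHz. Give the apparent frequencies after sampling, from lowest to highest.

12.4 kHz, 15.4 kHz

fs/2 = 17.45 kHz.
162.1 kHz mod fs = 22.5 kHz.
22.5 kHz > fs/2 = 17.45 kHz, folds to fs − 22.5 kHz = 12.4 kHz.
89.3 kHz mod fs = 19.5 kHz.
19.5 kHz > fs/2 = 17.45 kHz, folds to fs − 19.5 kHz = 15.4 kHz.
127.2 kHz mod fs = 22.5 kHz.
22.5 kHz > fs/2 = 17.45 kHz, folds to fs − 22.5 kHz = 12.4 kHz.
Distinct values: {12.4 kHz, 15.4 kHz}.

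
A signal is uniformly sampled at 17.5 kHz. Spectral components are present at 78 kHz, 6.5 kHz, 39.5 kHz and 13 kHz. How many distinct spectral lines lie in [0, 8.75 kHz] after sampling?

fs/2 = 8.75 kHz.
78 kHz mod fs = 8 kHz.
8 kHz ≤ fs/2 = 8.75 kHz, appears at 8 kHz.
6.5 kHz ≤ fs/2 = 8.75 kHz, passes unchanged.
39.5 kHz mod fs = 4.5 kHz.
4.5 kHz ≤ fs/2 = 8.75 kHz, appears at 4.5 kHz.
13 kHz > fs/2 = 8.75 kHz, folds to fs − 13 kHz = 4.5 kHz.
Distinct values: {4.5 kHz, 6.5 kHz, 8 kHz} → 3.

3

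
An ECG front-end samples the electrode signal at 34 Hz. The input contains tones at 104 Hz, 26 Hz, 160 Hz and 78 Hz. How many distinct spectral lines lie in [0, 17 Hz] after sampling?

3

fs/2 = 17 Hz.
104 Hz mod fs = 2 Hz.
2 Hz ≤ fs/2 = 17 Hz, appears at 2 Hz.
26 Hz > fs/2 = 17 Hz, folds to fs − 26 Hz = 8 Hz.
160 Hz mod fs = 24 Hz.
24 Hz > fs/2 = 17 Hz, folds to fs − 24 Hz = 10 Hz.
78 Hz mod fs = 10 Hz.
10 Hz ≤ fs/2 = 17 Hz, appears at 10 Hz.
Distinct values: {2 Hz, 8 Hz, 10 Hz} → 3.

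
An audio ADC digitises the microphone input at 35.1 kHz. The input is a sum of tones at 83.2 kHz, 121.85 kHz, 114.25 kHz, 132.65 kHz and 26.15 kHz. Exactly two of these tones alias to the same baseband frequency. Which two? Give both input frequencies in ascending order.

fs/2 = 17.55 kHz.
83.2 kHz mod fs = 13 kHz.
13 kHz ≤ fs/2 = 17.55 kHz, appears at 13 kHz.
121.85 kHz mod fs = 16.55 kHz.
16.55 kHz ≤ fs/2 = 17.55 kHz, appears at 16.55 kHz.
114.25 kHz mod fs = 8.95 kHz.
8.95 kHz ≤ fs/2 = 17.55 kHz, appears at 8.95 kHz.
132.65 kHz mod fs = 27.35 kHz.
27.35 kHz > fs/2 = 17.55 kHz, folds to fs − 27.35 kHz = 7.75 kHz.
26.15 kHz > fs/2 = 17.55 kHz, folds to fs − 26.15 kHz = 8.95 kHz.
26.15 kHz and 114.25 kHz both map to 8.95 kHz.

26.15 kHz, 114.25 kHz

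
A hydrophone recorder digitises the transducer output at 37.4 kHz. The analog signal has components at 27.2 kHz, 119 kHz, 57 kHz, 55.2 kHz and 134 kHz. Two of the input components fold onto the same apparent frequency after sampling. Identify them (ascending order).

fs/2 = 18.7 kHz.
27.2 kHz > fs/2 = 18.7 kHz, folds to fs − 27.2 kHz = 10.2 kHz.
119 kHz mod fs = 6.8 kHz.
6.8 kHz ≤ fs/2 = 18.7 kHz, appears at 6.8 kHz.
57 kHz mod fs = 19.6 kHz.
19.6 kHz > fs/2 = 18.7 kHz, folds to fs − 19.6 kHz = 17.8 kHz.
55.2 kHz mod fs = 17.8 kHz.
17.8 kHz ≤ fs/2 = 18.7 kHz, appears at 17.8 kHz.
134 kHz mod fs = 21.8 kHz.
21.8 kHz > fs/2 = 18.7 kHz, folds to fs − 21.8 kHz = 15.6 kHz.
55.2 kHz and 57 kHz both map to 17.8 kHz.

55.2 kHz, 57 kHz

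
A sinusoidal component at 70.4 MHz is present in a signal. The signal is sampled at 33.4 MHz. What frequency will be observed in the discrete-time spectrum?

70.4 MHz mod fs = 3.6 MHz.
3.6 MHz ≤ fs/2 = 16.7 MHz, appears at 3.6 MHz.

3.6 MHz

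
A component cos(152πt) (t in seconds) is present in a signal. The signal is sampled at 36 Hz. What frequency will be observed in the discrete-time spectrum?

4 Hz

ω = 152π rad/s → f = ω/(2π) = 76 Hz.
76 Hz mod fs = 4 Hz.
4 Hz ≤ fs/2 = 18 Hz, appears at 4 Hz.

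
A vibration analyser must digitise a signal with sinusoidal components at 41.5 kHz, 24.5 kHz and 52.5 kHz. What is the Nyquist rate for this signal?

Highest-frequency component: 52.5 kHz.
Nyquist rate = 2 × 52.5 kHz = 105 kHz.

105 kHz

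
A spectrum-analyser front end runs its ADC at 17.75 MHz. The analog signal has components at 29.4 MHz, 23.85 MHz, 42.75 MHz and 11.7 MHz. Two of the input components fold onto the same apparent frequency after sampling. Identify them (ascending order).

fs/2 = 8.875 MHz.
29.4 MHz mod fs = 11.65 MHz.
11.65 MHz > fs/2 = 8.875 MHz, folds to fs − 11.65 MHz = 6.1 MHz.
23.85 MHz mod fs = 6.1 MHz.
6.1 MHz ≤ fs/2 = 8.875 MHz, appears at 6.1 MHz.
42.75 MHz mod fs = 7.25 MHz.
7.25 MHz ≤ fs/2 = 8.875 MHz, appears at 7.25 MHz.
11.7 MHz > fs/2 = 8.875 MHz, folds to fs − 11.7 MHz = 6.05 MHz.
23.85 MHz and 29.4 MHz both map to 6.1 MHz.

23.85 MHz, 29.4 MHz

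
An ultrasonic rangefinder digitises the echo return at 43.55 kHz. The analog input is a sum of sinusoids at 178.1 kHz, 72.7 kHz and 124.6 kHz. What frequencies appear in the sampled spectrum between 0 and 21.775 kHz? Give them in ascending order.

3.9 kHz, 6.05 kHz, 14.4 kHz

fs/2 = 21.775 kHz.
178.1 kHz mod fs = 3.9 kHz.
3.9 kHz ≤ fs/2 = 21.775 kHz, appears at 3.9 kHz.
72.7 kHz mod fs = 29.15 kHz.
29.15 kHz > fs/2 = 21.775 kHz, folds to fs − 29.15 kHz = 14.4 kHz.
124.6 kHz mod fs = 37.5 kHz.
37.5 kHz > fs/2 = 21.775 kHz, folds to fs − 37.5 kHz = 6.05 kHz.
Distinct values: {3.9 kHz, 6.05 kHz, 14.4 kHz}.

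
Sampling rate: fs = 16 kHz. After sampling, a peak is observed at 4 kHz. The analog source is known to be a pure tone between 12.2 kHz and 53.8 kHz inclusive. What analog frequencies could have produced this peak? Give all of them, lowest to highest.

Frequencies that alias to 4 kHz are k·fs ± 4 kHz for integer k ≥ 0.
k=0: 4 kHz.
k=1: 12 kHz, 20 kHz.
k=2: 28 kHz, 36 kHz.
k=3: 44 kHz, 52 kHz.
k=4: 60 kHz, 68 kHz.
Within [12.2 kHz, 53.8 kHz]: 20 kHz, 28 kHz, 36 kHz, 44 kHz, 52 kHz.

20 kHz, 28 kHz, 36 kHz, 44 kHz, 52 kHz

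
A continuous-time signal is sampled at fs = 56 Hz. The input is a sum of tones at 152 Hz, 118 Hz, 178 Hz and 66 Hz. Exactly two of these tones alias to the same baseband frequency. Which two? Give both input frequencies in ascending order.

66 Hz, 178 Hz

fs/2 = 28 Hz.
152 Hz mod fs = 40 Hz.
40 Hz > fs/2 = 28 Hz, folds to fs − 40 Hz = 16 Hz.
118 Hz mod fs = 6 Hz.
6 Hz ≤ fs/2 = 28 Hz, appears at 6 Hz.
178 Hz mod fs = 10 Hz.
10 Hz ≤ fs/2 = 28 Hz, appears at 10 Hz.
66 Hz mod fs = 10 Hz.
10 Hz ≤ fs/2 = 28 Hz, appears at 10 Hz.
66 Hz and 178 Hz both map to 10 Hz.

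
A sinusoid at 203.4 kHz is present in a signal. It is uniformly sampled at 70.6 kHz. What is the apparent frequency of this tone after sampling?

8.4 kHz

203.4 kHz mod fs = 62.2 kHz.
62.2 kHz > fs/2 = 35.3 kHz, folds to fs − 62.2 kHz = 8.4 kHz.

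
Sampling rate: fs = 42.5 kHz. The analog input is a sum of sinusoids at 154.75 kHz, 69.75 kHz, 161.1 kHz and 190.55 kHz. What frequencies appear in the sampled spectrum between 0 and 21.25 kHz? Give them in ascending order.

fs/2 = 21.25 kHz.
154.75 kHz mod fs = 27.25 kHz.
27.25 kHz > fs/2 = 21.25 kHz, folds to fs − 27.25 kHz = 15.25 kHz.
69.75 kHz mod fs = 27.25 kHz.
27.25 kHz > fs/2 = 21.25 kHz, folds to fs − 27.25 kHz = 15.25 kHz.
161.1 kHz mod fs = 33.6 kHz.
33.6 kHz > fs/2 = 21.25 kHz, folds to fs − 33.6 kHz = 8.9 kHz.
190.55 kHz mod fs = 20.55 kHz.
20.55 kHz ≤ fs/2 = 21.25 kHz, appears at 20.55 kHz.
Distinct values: {8.9 kHz, 15.25 kHz, 20.55 kHz}.

8.9 kHz, 15.25 kHz, 20.55 kHz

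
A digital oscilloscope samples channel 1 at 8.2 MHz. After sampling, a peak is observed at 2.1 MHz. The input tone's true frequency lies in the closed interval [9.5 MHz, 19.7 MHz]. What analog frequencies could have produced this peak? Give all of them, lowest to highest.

Frequencies that alias to 2.1 MHz are k·fs ± 2.1 MHz for integer k ≥ 0.
k=0: 2.1 MHz.
k=1: 6.1 MHz, 10.3 MHz.
k=2: 14.3 MHz, 18.5 MHz.
k=3: 22.5 MHz, 26.7 MHz.
Within [9.5 MHz, 19.7 MHz]: 10.3 MHz, 14.3 MHz, 18.5 MHz.

10.3 MHz, 14.3 MHz, 18.5 MHz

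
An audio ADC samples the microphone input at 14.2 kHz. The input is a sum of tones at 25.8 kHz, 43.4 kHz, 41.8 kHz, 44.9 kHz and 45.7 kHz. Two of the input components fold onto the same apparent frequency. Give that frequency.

0.8 kHz

fs/2 = 7.1 kHz.
25.8 kHz mod fs = 11.6 kHz.
11.6 kHz > fs/2 = 7.1 kHz, folds to fs − 11.6 kHz = 2.6 kHz.
43.4 kHz mod fs = 0.8 kHz.
0.8 kHz ≤ fs/2 = 7.1 kHz, appears at 0.8 kHz.
41.8 kHz mod fs = 13.4 kHz.
13.4 kHz > fs/2 = 7.1 kHz, folds to fs − 13.4 kHz = 0.8 kHz.
44.9 kHz mod fs = 2.3 kHz.
2.3 kHz ≤ fs/2 = 7.1 kHz, appears at 2.3 kHz.
45.7 kHz mod fs = 3.1 kHz.
3.1 kHz ≤ fs/2 = 7.1 kHz, appears at 3.1 kHz.
41.8 kHz and 43.4 kHz both map to 0.8 kHz.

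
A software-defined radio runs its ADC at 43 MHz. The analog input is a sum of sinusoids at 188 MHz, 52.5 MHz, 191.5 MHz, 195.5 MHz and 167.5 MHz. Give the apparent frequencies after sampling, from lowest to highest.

4.5 MHz, 9.5 MHz, 16 MHz, 19.5 MHz

fs/2 = 21.5 MHz.
188 MHz mod fs = 16 MHz.
16 MHz ≤ fs/2 = 21.5 MHz, appears at 16 MHz.
52.5 MHz mod fs = 9.5 MHz.
9.5 MHz ≤ fs/2 = 21.5 MHz, appears at 9.5 MHz.
191.5 MHz mod fs = 19.5 MHz.
19.5 MHz ≤ fs/2 = 21.5 MHz, appears at 19.5 MHz.
195.5 MHz mod fs = 23.5 MHz.
23.5 MHz > fs/2 = 21.5 MHz, folds to fs − 23.5 MHz = 19.5 MHz.
167.5 MHz mod fs = 38.5 MHz.
38.5 MHz > fs/2 = 21.5 MHz, folds to fs − 38.5 MHz = 4.5 MHz.
Distinct values: {4.5 MHz, 9.5 MHz, 16 MHz, 19.5 MHz}.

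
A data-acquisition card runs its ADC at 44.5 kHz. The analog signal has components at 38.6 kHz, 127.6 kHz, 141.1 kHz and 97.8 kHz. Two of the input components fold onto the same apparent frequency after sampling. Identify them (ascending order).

38.6 kHz, 127.6 kHz

fs/2 = 22.25 kHz.
38.6 kHz > fs/2 = 22.25 kHz, folds to fs − 38.6 kHz = 5.9 kHz.
127.6 kHz mod fs = 38.6 kHz.
38.6 kHz > fs/2 = 22.25 kHz, folds to fs − 38.6 kHz = 5.9 kHz.
141.1 kHz mod fs = 7.6 kHz.
7.6 kHz ≤ fs/2 = 22.25 kHz, appears at 7.6 kHz.
97.8 kHz mod fs = 8.8 kHz.
8.8 kHz ≤ fs/2 = 22.25 kHz, appears at 8.8 kHz.
38.6 kHz and 127.6 kHz both map to 5.9 kHz.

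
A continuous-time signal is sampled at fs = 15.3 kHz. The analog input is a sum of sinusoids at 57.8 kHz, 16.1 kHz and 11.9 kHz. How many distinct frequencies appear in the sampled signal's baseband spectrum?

2

fs/2 = 7.65 kHz.
57.8 kHz mod fs = 11.9 kHz.
11.9 kHz > fs/2 = 7.65 kHz, folds to fs − 11.9 kHz = 3.4 kHz.
16.1 kHz mod fs = 0.8 kHz.
0.8 kHz ≤ fs/2 = 7.65 kHz, appears at 0.8 kHz.
11.9 kHz > fs/2 = 7.65 kHz, folds to fs − 11.9 kHz = 3.4 kHz.
Distinct values: {0.8 kHz, 3.4 kHz} → 2.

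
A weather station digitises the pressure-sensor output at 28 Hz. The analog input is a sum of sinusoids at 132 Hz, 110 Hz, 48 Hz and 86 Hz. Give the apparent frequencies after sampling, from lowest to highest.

fs/2 = 14 Hz.
132 Hz mod fs = 20 Hz.
20 Hz > fs/2 = 14 Hz, folds to fs − 20 Hz = 8 Hz.
110 Hz mod fs = 26 Hz.
26 Hz > fs/2 = 14 Hz, folds to fs − 26 Hz = 2 Hz.
48 Hz mod fs = 20 Hz.
20 Hz > fs/2 = 14 Hz, folds to fs − 20 Hz = 8 Hz.
86 Hz mod fs = 2 Hz.
2 Hz ≤ fs/2 = 14 Hz, appears at 2 Hz.
Distinct values: {2 Hz, 8 Hz}.

2 Hz, 8 Hz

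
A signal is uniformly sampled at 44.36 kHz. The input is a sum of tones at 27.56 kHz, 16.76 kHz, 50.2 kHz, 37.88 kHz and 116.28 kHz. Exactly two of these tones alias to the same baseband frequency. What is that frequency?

16.8 kHz

fs/2 = 22.18 kHz.
27.56 kHz > fs/2 = 22.18 kHz, folds to fs − 27.56 kHz = 16.8 kHz.
16.76 kHz ≤ fs/2 = 22.18 kHz, passes unchanged.
50.2 kHz mod fs = 5.84 kHz.
5.84 kHz ≤ fs/2 = 22.18 kHz, appears at 5.84 kHz.
37.88 kHz > fs/2 = 22.18 kHz, folds to fs − 37.88 kHz = 6.48 kHz.
116.28 kHz mod fs = 27.56 kHz.
27.56 kHz > fs/2 = 22.18 kHz, folds to fs − 27.56 kHz = 16.8 kHz.
27.56 kHz and 116.28 kHz both map to 16.8 kHz.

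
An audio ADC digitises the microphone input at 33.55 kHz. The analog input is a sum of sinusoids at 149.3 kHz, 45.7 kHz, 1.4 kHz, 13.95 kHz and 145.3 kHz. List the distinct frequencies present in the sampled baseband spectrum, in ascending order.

fs/2 = 16.775 kHz.
149.3 kHz mod fs = 15.1 kHz.
15.1 kHz ≤ fs/2 = 16.775 kHz, appears at 15.1 kHz.
45.7 kHz mod fs = 12.15 kHz.
12.15 kHz ≤ fs/2 = 16.775 kHz, appears at 12.15 kHz.
1.4 kHz ≤ fs/2 = 16.775 kHz, passes unchanged.
13.95 kHz ≤ fs/2 = 16.775 kHz, passes unchanged.
145.3 kHz mod fs = 11.1 kHz.
11.1 kHz ≤ fs/2 = 16.775 kHz, appears at 11.1 kHz.
Distinct values: {1.4 kHz, 11.1 kHz, 12.15 kHz, 13.95 kHz, 15.1 kHz}.

1.4 kHz, 11.1 kHz, 12.15 kHz, 13.95 kHz, 15.1 kHz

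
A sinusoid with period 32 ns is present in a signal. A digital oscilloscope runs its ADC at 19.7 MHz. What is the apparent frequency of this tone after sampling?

8.15 MHz

T = 32 ns → f = 1/T = 31.25 MHz.
31.25 MHz mod fs = 11.55 MHz.
11.55 MHz > fs/2 = 9.85 MHz, folds to fs − 11.55 MHz = 8.15 MHz.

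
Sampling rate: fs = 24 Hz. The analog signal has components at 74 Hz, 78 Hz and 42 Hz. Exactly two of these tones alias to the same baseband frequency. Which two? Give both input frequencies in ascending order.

42 Hz, 78 Hz

fs/2 = 12 Hz.
74 Hz mod fs = 2 Hz.
2 Hz ≤ fs/2 = 12 Hz, appears at 2 Hz.
78 Hz mod fs = 6 Hz.
6 Hz ≤ fs/2 = 12 Hz, appears at 6 Hz.
42 Hz mod fs = 18 Hz.
18 Hz > fs/2 = 12 Hz, folds to fs − 18 Hz = 6 Hz.
42 Hz and 78 Hz both map to 6 Hz.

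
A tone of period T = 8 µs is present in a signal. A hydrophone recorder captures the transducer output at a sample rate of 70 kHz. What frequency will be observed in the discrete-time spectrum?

T = 8 µs → f = 1/T = 125 kHz.
125 kHz mod fs = 55 kHz.
55 kHz > fs/2 = 35 kHz, folds to fs − 55 kHz = 15 kHz.

15 kHz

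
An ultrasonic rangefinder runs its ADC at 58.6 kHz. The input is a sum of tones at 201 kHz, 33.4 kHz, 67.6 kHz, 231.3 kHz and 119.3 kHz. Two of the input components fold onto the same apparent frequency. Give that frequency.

fs/2 = 29.3 kHz.
201 kHz mod fs = 25.2 kHz.
25.2 kHz ≤ fs/2 = 29.3 kHz, appears at 25.2 kHz.
33.4 kHz > fs/2 = 29.3 kHz, folds to fs − 33.4 kHz = 25.2 kHz.
67.6 kHz mod fs = 9 kHz.
9 kHz ≤ fs/2 = 29.3 kHz, appears at 9 kHz.
231.3 kHz mod fs = 55.5 kHz.
55.5 kHz > fs/2 = 29.3 kHz, folds to fs − 55.5 kHz = 3.1 kHz.
119.3 kHz mod fs = 2.1 kHz.
2.1 kHz ≤ fs/2 = 29.3 kHz, appears at 2.1 kHz.
33.4 kHz and 201 kHz both map to 25.2 kHz.

25.2 kHz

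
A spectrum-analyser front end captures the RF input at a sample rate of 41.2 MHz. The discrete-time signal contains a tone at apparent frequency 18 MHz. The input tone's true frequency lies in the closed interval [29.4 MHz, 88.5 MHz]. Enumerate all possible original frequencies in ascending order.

Frequencies that alias to 18 MHz are k·fs ± 18 MHz for integer k ≥ 0.
k=0: 18 MHz.
k=1: 23.2 MHz, 59.2 MHz.
k=2: 64.4 MHz, 100.4 MHz.
k=3: 105.6 MHz, 141.6 MHz.
Within [29.4 MHz, 88.5 MHz]: 59.2 MHz, 64.4 MHz.

59.2 MHz, 64.4 MHz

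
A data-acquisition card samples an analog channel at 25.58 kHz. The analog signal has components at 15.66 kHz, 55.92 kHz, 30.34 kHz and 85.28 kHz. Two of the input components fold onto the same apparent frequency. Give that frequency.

4.76 kHz

fs/2 = 12.79 kHz.
15.66 kHz > fs/2 = 12.79 kHz, folds to fs − 15.66 kHz = 9.92 kHz.
55.92 kHz mod fs = 4.76 kHz.
4.76 kHz ≤ fs/2 = 12.79 kHz, appears at 4.76 kHz.
30.34 kHz mod fs = 4.76 kHz.
4.76 kHz ≤ fs/2 = 12.79 kHz, appears at 4.76 kHz.
85.28 kHz mod fs = 8.54 kHz.
8.54 kHz ≤ fs/2 = 12.79 kHz, appears at 8.54 kHz.
30.34 kHz and 55.92 kHz both map to 4.76 kHz.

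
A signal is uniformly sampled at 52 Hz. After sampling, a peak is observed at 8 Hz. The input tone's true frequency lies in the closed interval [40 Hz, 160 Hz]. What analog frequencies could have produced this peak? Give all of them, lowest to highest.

Frequencies that alias to 8 Hz are k·fs ± 8 Hz for integer k ≥ 0.
k=0: 8 Hz.
k=1: 44 Hz, 60 Hz.
k=2: 96 Hz, 112 Hz.
k=3: 148 Hz, 164 Hz.
k=4: 200 Hz, 216 Hz.
Within [40 Hz, 160 Hz]: 44 Hz, 60 Hz, 96 Hz, 112 Hz, 148 Hz.

44 Hz, 60 Hz, 96 Hz, 112 Hz, 148 Hz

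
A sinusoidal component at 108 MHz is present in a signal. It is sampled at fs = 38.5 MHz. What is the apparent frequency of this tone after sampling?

7.5 MHz

108 MHz mod fs = 31 MHz.
31 MHz > fs/2 = 19.25 MHz, folds to fs − 31 MHz = 7.5 MHz.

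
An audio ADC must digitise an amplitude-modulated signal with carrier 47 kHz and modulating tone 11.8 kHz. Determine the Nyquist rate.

AM sidebands sit at fc ± fm = 35.2 kHz and 58.8 kHz.
Highest-frequency component: 58.8 kHz.
Nyquist rate = 2 × 58.8 kHz = 117.6 kHz.

117.6 kHz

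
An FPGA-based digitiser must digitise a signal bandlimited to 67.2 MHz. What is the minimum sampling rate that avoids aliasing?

Nyquist rate = 2 × 67.2 MHz = 134.4 MHz.

134.4 MHz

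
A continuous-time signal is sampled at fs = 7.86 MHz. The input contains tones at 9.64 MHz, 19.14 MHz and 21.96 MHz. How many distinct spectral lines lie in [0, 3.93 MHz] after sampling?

3

fs/2 = 3.93 MHz.
9.64 MHz mod fs = 1.78 MHz.
1.78 MHz ≤ fs/2 = 3.93 MHz, appears at 1.78 MHz.
19.14 MHz mod fs = 3.42 MHz.
3.42 MHz ≤ fs/2 = 3.93 MHz, appears at 3.42 MHz.
21.96 MHz mod fs = 6.24 MHz.
6.24 MHz > fs/2 = 3.93 MHz, folds to fs − 6.24 MHz = 1.62 MHz.
Distinct values: {1.62 MHz, 1.78 MHz, 3.42 MHz} → 3.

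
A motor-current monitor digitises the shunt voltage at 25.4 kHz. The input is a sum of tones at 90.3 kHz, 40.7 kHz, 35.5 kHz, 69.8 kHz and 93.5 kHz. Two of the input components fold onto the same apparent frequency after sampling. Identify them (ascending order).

35.5 kHz, 40.7 kHz

fs/2 = 12.7 kHz.
90.3 kHz mod fs = 14.1 kHz.
14.1 kHz > fs/2 = 12.7 kHz, folds to fs − 14.1 kHz = 11.3 kHz.
40.7 kHz mod fs = 15.3 kHz.
15.3 kHz > fs/2 = 12.7 kHz, folds to fs − 15.3 kHz = 10.1 kHz.
35.5 kHz mod fs = 10.1 kHz.
10.1 kHz ≤ fs/2 = 12.7 kHz, appears at 10.1 kHz.
69.8 kHz mod fs = 19 kHz.
19 kHz > fs/2 = 12.7 kHz, folds to fs − 19 kHz = 6.4 kHz.
93.5 kHz mod fs = 17.3 kHz.
17.3 kHz > fs/2 = 12.7 kHz, folds to fs − 17.3 kHz = 8.1 kHz.
35.5 kHz and 40.7 kHz both map to 10.1 kHz.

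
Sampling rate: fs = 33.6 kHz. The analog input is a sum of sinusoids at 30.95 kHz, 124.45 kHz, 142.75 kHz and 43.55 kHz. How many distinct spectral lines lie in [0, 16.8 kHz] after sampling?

fs/2 = 16.8 kHz.
30.95 kHz > fs/2 = 16.8 kHz, folds to fs − 30.95 kHz = 2.65 kHz.
124.45 kHz mod fs = 23.65 kHz.
23.65 kHz > fs/2 = 16.8 kHz, folds to fs − 23.65 kHz = 9.95 kHz.
142.75 kHz mod fs = 8.35 kHz.
8.35 kHz ≤ fs/2 = 16.8 kHz, appears at 8.35 kHz.
43.55 kHz mod fs = 9.95 kHz.
9.95 kHz ≤ fs/2 = 16.8 kHz, appears at 9.95 kHz.
Distinct values: {2.65 kHz, 8.35 kHz, 9.95 kHz} → 3.

3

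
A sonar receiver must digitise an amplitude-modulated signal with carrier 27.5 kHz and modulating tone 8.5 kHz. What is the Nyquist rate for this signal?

AM sidebands sit at fc ± fm = 19 kHz and 36 kHz.
Highest-frequency component: 36 kHz.
Nyquist rate = 2 × 36 kHz = 72 kHz.

72 kHz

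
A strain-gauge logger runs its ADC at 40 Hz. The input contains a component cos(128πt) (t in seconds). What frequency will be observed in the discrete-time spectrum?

ω = 128π rad/s → f = ω/(2π) = 64 Hz.
64 Hz mod fs = 24 Hz.
24 Hz > fs/2 = 20 Hz, folds to fs − 24 Hz = 16 Hz.

16 Hz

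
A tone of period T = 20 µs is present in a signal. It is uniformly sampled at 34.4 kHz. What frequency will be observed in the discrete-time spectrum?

T = 20 µs → f = 1/T = 50 kHz.
50 kHz mod fs = 15.6 kHz.
15.6 kHz ≤ fs/2 = 17.2 kHz, appears at 15.6 kHz.

15.6 kHz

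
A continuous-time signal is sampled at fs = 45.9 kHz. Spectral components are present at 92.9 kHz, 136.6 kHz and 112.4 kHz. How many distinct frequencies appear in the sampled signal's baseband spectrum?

fs/2 = 22.95 kHz.
92.9 kHz mod fs = 1.1 kHz.
1.1 kHz ≤ fs/2 = 22.95 kHz, appears at 1.1 kHz.
136.6 kHz mod fs = 44.8 kHz.
44.8 kHz > fs/2 = 22.95 kHz, folds to fs − 44.8 kHz = 1.1 kHz.
112.4 kHz mod fs = 20.6 kHz.
20.6 kHz ≤ fs/2 = 22.95 kHz, appears at 20.6 kHz.
Distinct values: {1.1 kHz, 20.6 kHz} → 2.

2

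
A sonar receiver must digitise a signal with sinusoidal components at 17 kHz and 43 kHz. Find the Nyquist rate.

86 kHz

Highest-frequency component: 43 kHz.
Nyquist rate = 2 × 43 kHz = 86 kHz.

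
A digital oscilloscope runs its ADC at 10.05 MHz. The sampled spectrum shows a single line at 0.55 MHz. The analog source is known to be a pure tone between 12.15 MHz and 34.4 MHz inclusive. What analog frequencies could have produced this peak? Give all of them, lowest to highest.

Frequencies that alias to 0.55 MHz are k·fs ± 0.55 MHz for integer k ≥ 0.
k=0: 0.55 MHz.
k=1: 9.5 MHz, 10.6 MHz.
k=2: 19.55 MHz, 20.65 MHz.
k=3: 29.6 MHz, 30.7 MHz.
k=4: 39.65 MHz, 40.75 MHz.
Within [12.15 MHz, 34.4 MHz]: 19.55 MHz, 20.65 MHz, 29.6 MHz, 30.7 MHz.

19.55 MHz, 20.65 MHz, 29.6 MHz, 30.7 MHz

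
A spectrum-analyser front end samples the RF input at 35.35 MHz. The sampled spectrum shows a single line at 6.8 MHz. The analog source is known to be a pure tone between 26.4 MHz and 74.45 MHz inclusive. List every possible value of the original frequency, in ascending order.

Frequencies that alias to 6.8 MHz are k·fs ± 6.8 MHz for integer k ≥ 0.
k=0: 6.8 MHz.
k=1: 28.55 MHz, 42.15 MHz.
k=2: 63.9 MHz, 77.5 MHz.
k=3: 99.25 MHz, 112.85 MHz.
Within [26.4 MHz, 74.45 MHz]: 28.55 MHz, 42.15 MHz, 63.9 MHz.

28.55 MHz, 42.15 MHz, 63.9 MHz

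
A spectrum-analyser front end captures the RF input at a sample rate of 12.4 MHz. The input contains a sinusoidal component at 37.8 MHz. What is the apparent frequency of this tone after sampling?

0.6 MHz

37.8 MHz mod fs = 0.6 MHz.
0.6 MHz ≤ fs/2 = 6.2 MHz, appears at 0.6 MHz.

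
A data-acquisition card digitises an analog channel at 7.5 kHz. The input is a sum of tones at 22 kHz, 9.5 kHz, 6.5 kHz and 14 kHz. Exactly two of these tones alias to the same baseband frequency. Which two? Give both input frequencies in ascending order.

fs/2 = 3.75 kHz.
22 kHz mod fs = 7 kHz.
7 kHz > fs/2 = 3.75 kHz, folds to fs − 7 kHz = 0.5 kHz.
9.5 kHz mod fs = 2 kHz.
2 kHz ≤ fs/2 = 3.75 kHz, appears at 2 kHz.
6.5 kHz > fs/2 = 3.75 kHz, folds to fs − 6.5 kHz = 1 kHz.
14 kHz mod fs = 6.5 kHz.
6.5 kHz > fs/2 = 3.75 kHz, folds to fs − 6.5 kHz = 1 kHz.
6.5 kHz and 14 kHz both map to 1 kHz.

6.5 kHz, 14 kHz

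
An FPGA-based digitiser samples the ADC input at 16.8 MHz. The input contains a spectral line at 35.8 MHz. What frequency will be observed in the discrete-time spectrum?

35.8 MHz mod fs = 2.2 MHz.
2.2 MHz ≤ fs/2 = 8.4 MHz, appears at 2.2 MHz.

2.2 MHz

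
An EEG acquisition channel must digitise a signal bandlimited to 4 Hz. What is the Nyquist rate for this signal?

8 Hz

Nyquist rate = 2 × 4 Hz = 8 Hz.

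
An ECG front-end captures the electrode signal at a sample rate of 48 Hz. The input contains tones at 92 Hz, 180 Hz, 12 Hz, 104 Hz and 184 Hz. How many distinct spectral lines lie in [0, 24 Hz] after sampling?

3

fs/2 = 24 Hz.
92 Hz mod fs = 44 Hz.
44 Hz > fs/2 = 24 Hz, folds to fs − 44 Hz = 4 Hz.
180 Hz mod fs = 36 Hz.
36 Hz > fs/2 = 24 Hz, folds to fs − 36 Hz = 12 Hz.
12 Hz ≤ fs/2 = 24 Hz, passes unchanged.
104 Hz mod fs = 8 Hz.
8 Hz ≤ fs/2 = 24 Hz, appears at 8 Hz.
184 Hz mod fs = 40 Hz.
40 Hz > fs/2 = 24 Hz, folds to fs − 40 Hz = 8 Hz.
Distinct values: {4 Hz, 8 Hz, 12 Hz} → 3.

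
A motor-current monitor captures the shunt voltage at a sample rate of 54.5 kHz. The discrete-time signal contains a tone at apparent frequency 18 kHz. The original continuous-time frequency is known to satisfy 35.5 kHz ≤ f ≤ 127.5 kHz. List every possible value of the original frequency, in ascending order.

36.5 kHz, 72.5 kHz, 91 kHz, 127 kHz

Frequencies that alias to 18 kHz are k·fs ± 18 kHz for integer k ≥ 0.
k=0: 18 kHz.
k=1: 36.5 kHz, 72.5 kHz.
k=2: 91 kHz, 127 kHz.
k=3: 145.5 kHz, 181.5 kHz.
Within [35.5 kHz, 127.5 kHz]: 36.5 kHz, 72.5 kHz, 91 kHz, 127 kHz.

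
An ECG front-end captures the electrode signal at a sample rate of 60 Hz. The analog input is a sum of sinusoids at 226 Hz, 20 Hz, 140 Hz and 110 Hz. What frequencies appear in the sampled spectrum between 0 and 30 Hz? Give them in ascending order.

fs/2 = 30 Hz.
226 Hz mod fs = 46 Hz.
46 Hz > fs/2 = 30 Hz, folds to fs − 46 Hz = 14 Hz.
20 Hz ≤ fs/2 = 30 Hz, passes unchanged.
140 Hz mod fs = 20 Hz.
20 Hz ≤ fs/2 = 30 Hz, appears at 20 Hz.
110 Hz mod fs = 50 Hz.
50 Hz > fs/2 = 30 Hz, folds to fs − 50 Hz = 10 Hz.
Distinct values: {10 Hz, 14 Hz, 20 Hz}.

10 Hz, 14 Hz, 20 Hz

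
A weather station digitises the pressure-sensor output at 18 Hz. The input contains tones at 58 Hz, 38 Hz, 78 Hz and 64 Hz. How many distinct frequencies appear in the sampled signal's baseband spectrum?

4

fs/2 = 9 Hz.
58 Hz mod fs = 4 Hz.
4 Hz ≤ fs/2 = 9 Hz, appears at 4 Hz.
38 Hz mod fs = 2 Hz.
2 Hz ≤ fs/2 = 9 Hz, appears at 2 Hz.
78 Hz mod fs = 6 Hz.
6 Hz ≤ fs/2 = 9 Hz, appears at 6 Hz.
64 Hz mod fs = 10 Hz.
10 Hz > fs/2 = 9 Hz, folds to fs − 10 Hz = 8 Hz.
Distinct values: {2 Hz, 4 Hz, 6 Hz, 8 Hz} → 4.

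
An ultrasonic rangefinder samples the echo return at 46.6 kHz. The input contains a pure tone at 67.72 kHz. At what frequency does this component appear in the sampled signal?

21.12 kHz

67.72 kHz mod fs = 21.12 kHz.
21.12 kHz ≤ fs/2 = 23.3 kHz, appears at 21.12 kHz.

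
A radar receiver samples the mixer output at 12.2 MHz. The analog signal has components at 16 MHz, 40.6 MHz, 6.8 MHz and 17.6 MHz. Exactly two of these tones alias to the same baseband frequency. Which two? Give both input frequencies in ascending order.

6.8 MHz, 17.6 MHz

fs/2 = 6.1 MHz.
16 MHz mod fs = 3.8 MHz.
3.8 MHz ≤ fs/2 = 6.1 MHz, appears at 3.8 MHz.
40.6 MHz mod fs = 4 MHz.
4 MHz ≤ fs/2 = 6.1 MHz, appears at 4 MHz.
6.8 MHz > fs/2 = 6.1 MHz, folds to fs − 6.8 MHz = 5.4 MHz.
17.6 MHz mod fs = 5.4 MHz.
5.4 MHz ≤ fs/2 = 6.1 MHz, appears at 5.4 MHz.
6.8 MHz and 17.6 MHz both map to 5.4 MHz.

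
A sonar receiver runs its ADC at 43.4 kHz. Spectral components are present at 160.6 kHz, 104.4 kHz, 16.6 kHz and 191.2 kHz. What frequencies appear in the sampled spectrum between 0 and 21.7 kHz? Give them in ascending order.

fs/2 = 21.7 kHz.
160.6 kHz mod fs = 30.4 kHz.
30.4 kHz > fs/2 = 21.7 kHz, folds to fs − 30.4 kHz = 13 kHz.
104.4 kHz mod fs = 17.6 kHz.
17.6 kHz ≤ fs/2 = 21.7 kHz, appears at 17.6 kHz.
16.6 kHz ≤ fs/2 = 21.7 kHz, passes unchanged.
191.2 kHz mod fs = 17.6 kHz.
17.6 kHz ≤ fs/2 = 21.7 kHz, appears at 17.6 kHz.
Distinct values: {13 kHz, 16.6 kHz, 17.6 kHz}.

13 kHz, 16.6 kHz, 17.6 kHz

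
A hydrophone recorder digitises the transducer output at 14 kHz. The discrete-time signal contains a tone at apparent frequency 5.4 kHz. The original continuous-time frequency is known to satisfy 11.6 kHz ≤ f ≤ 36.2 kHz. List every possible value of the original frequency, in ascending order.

Frequencies that alias to 5.4 kHz are k·fs ± 5.4 kHz for integer k ≥ 0.
k=0: 5.4 kHz.
k=1: 8.6 kHz, 19.4 kHz.
k=2: 22.6 kHz, 33.4 kHz.
k=3: 36.6 kHz, 47.4 kHz.
Within [11.6 kHz, 36.2 kHz]: 19.4 kHz, 22.6 kHz, 33.4 kHz.

19.4 kHz, 22.6 kHz, 33.4 kHz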